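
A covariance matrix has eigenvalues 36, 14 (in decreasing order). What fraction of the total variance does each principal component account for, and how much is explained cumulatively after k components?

Step 1 — total variance = trace(Sigma) = Σ λ_i = 36 + 14 = 50.

Step 2 — fraction explained by component i = λ_i / Σ λ:
  PC1: 36/50 = 0.72
  PC2: 14/50 = 0.28

Step 3 — cumulative fraction after k components = (λ_1 + ... + λ_k) / Σ λ:
  k = 1: 36/50 = 0.72
  k = 2: (36 + 14)/50 = 50/50 = 1

Summary (fraction, with percent):

explained: PC1 0.72 (72%), PC2 0.28 (28%);  cumulative: 0.72, 1


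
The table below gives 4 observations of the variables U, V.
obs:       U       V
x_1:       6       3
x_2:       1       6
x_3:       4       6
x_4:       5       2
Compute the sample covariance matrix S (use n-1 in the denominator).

Step 1 — column means:
  mean(U) = (6 + 1 + 4 + 5) / 4 = 16/4 = 4
  mean(V) = (3 + 6 + 6 + 2) / 4 = 17/4 = 4.25

Step 2 — sample covariance S[i,j] = (1/(n-1)) · Σ_k (x_{k,i} - mean_i) · (x_{k,j} - mean_j), with n-1 = 3.
  S[U,U] = ((2)·(2) + (-3)·(-3) + (0)·(0) + (1)·(1)) / 3 = 14/3 = 4.6667
  S[U,V] = ((2)·(-1.25) + (-3)·(1.75) + (0)·(1.75) + (1)·(-2.25)) / 3 = -10/3 = -3.3333
  S[V,V] = ((-1.25)·(-1.25) + (1.75)·(1.75) + (1.75)·(1.75) + (-2.25)·(-2.25)) / 3 = 12.75/3 = 4.25

S is symmetric (S[j,i] = S[i,j]). Assembling:

S = [[4.6667, -3.3333],
 [-3.3333, 4.25]]


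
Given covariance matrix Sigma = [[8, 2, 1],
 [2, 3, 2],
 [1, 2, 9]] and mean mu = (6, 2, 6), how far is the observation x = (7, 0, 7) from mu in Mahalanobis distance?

Step 1 — centre the observation: (x - mu) = (1, -2, 1).

Step 2 — invert Sigma (cofactor / det for 3×3, or solve directly):
  Sigma^{-1} = [[0.1503, -0.1046, 0.0065],
 [-0.1046, 0.4641, -0.0915],
 [0.0065, -0.0915, 0.1307]].

Step 3 — form the quadratic (x - mu)^T · Sigma^{-1} · (x - mu):
  Sigma^{-1} · (x - mu) = (0.366, -1.1242, 0.3203).
  (x - mu)^T · [Sigma^{-1} · (x - mu)] = (1)·(0.366) + (-2)·(-1.1242) + (1)·(0.3203) = 2.9346.

Step 4 — take square root: d = √(2.9346) ≈ 1.7131.

d(x, mu) = √(2.9346) ≈ 1.7131


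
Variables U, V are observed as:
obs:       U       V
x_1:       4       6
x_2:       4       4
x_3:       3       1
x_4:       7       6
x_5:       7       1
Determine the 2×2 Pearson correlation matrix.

Step 1 — column means:
  mean(U) = (4 + 4 + 3 + 7 + 7) / 5 = 25/5 = 5
  mean(V) = (6 + 4 + 1 + 6 + 1) / 5 = 18/5 = 3.6

Step 2 — sample variances and covariances s[i,j] = (1/(n-1)) · Σ_k (x_{k,i} - mean_i) · (x_{k,j} - mean_j), with n-1 = 4:
  s[U,U] = ((-1)·(-1) + (-1)·(-1) + (-2)·(-2) + (2)·(2) + (2)·(2)) / 4 = 14/4 = 3.5
  s[U,V] = ((-1)·(2.4) + (-1)·(0.4) + (-2)·(-2.6) + (2)·(2.4) + (2)·(-2.6)) / 4 = 2/4 = 0.5
  s[V,V] = ((2.4)·(2.4) + (0.4)·(0.4) + (-2.6)·(-2.6) + (2.4)·(2.4) + (-2.6)·(-2.6)) / 4 = 25.2/4 = 6.3
  Sample standard deviations s_i = √(s[i,i]):
  s(U) = √(3.5) = 1.8708
  s(V) = √(6.3) = 2.51

Step 3 — r_{ij} = s_{ij} / (s_i · s_j):
  r[U,U] = 1 (diagonal).
  r[U,V] = 0.5 / (1.8708 · 2.51) = 0.5 / 4.6957 = 0.1065
  r[V,V] = 1 (diagonal).

R is symmetric with unit diagonal. Assembling:

R = [[1, 0.1065],
 [0.1065, 1]]


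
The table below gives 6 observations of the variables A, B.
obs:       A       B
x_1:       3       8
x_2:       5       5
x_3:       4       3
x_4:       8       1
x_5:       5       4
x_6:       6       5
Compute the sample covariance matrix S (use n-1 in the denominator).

Step 1 — column means:
  mean(A) = (3 + 5 + 4 + 8 + 5 + 6) / 6 = 31/6 = 5.1667
  mean(B) = (8 + 5 + 3 + 1 + 4 + 5) / 6 = 26/6 = 4.3333

Step 2 — sample covariance S[i,j] = (1/(n-1)) · Σ_k (x_{k,i} - mean_i) · (x_{k,j} - mean_j), with n-1 = 5.
  S[A,A] = ((-2.1667)·(-2.1667) + (-0.1667)·(-0.1667) + (-1.1667)·(-1.1667) + (2.8333)·(2.8333) + (-0.1667)·(-0.1667) + (0.8333)·(0.8333)) / 5 = 14.8333/5 = 2.9667
  S[A,B] = ((-2.1667)·(3.6667) + (-0.1667)·(0.6667) + (-1.1667)·(-1.3333) + (2.8333)·(-3.3333) + (-0.1667)·(-0.3333) + (0.8333)·(0.6667)) / 5 = -15.3333/5 = -3.0667
  S[B,B] = ((3.6667)·(3.6667) + (0.6667)·(0.6667) + (-1.3333)·(-1.3333) + (-3.3333)·(-3.3333) + (-0.3333)·(-0.3333) + (0.6667)·(0.6667)) / 5 = 27.3333/5 = 5.4667

S is symmetric (S[j,i] = S[i,j]). Assembling:

S = [[2.9667, -3.0667],
 [-3.0667, 5.4667]]


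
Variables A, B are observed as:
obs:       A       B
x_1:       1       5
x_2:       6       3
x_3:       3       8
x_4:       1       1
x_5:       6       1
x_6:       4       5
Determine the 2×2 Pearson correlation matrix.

Step 1 — column means:
  mean(A) = (1 + 6 + 3 + 1 + 6 + 4) / 6 = 21/6 = 3.5
  mean(B) = (5 + 3 + 8 + 1 + 1 + 5) / 6 = 23/6 = 3.8333

Step 2 — sample variances and covariances s[i,j] = (1/(n-1)) · Σ_k (x_{k,i} - mean_i) · (x_{k,j} - mean_j), with n-1 = 5:
  s[A,A] = ((-2.5)·(-2.5) + (2.5)·(2.5) + (-0.5)·(-0.5) + (-2.5)·(-2.5) + (2.5)·(2.5) + (0.5)·(0.5)) / 5 = 25.5/5 = 5.1
  s[A,B] = ((-2.5)·(1.1667) + (2.5)·(-0.8333) + (-0.5)·(4.1667) + (-2.5)·(-2.8333) + (2.5)·(-2.8333) + (0.5)·(1.1667)) / 5 = -6.5/5 = -1.3
  s[B,B] = ((1.1667)·(1.1667) + (-0.8333)·(-0.8333) + (4.1667)·(4.1667) + (-2.8333)·(-2.8333) + (-2.8333)·(-2.8333) + (1.1667)·(1.1667)) / 5 = 36.8333/5 = 7.3667
  Sample standard deviations s_i = √(s[i,i]):
  s(A) = √(5.1) = 2.2583
  s(B) = √(7.3667) = 2.7142

Step 3 — r_{ij} = s_{ij} / (s_i · s_j):
  r[A,A] = 1 (diagonal).
  r[A,B] = -1.3 / (2.2583 · 2.7142) = -1.3 / 6.1294 = -0.2121
  r[B,B] = 1 (diagonal).

R is symmetric with unit diagonal. Assembling:

R = [[1, -0.2121],
 [-0.2121, 1]]


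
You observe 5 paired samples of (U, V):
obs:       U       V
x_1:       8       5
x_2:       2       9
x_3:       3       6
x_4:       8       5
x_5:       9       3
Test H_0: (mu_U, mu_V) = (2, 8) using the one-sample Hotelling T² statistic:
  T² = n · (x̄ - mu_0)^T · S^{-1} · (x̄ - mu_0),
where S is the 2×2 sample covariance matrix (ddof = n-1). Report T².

Step 1 — sample mean vector:
  mean(U) = (8 + 2 + 3 + 8 + 9) / 5 = 30/5 = 6
  mean(V) = (5 + 9 + 6 + 5 + 3) / 5 = 28/5 = 5.6
  x̄ = (6, 5.6),  deviation x̄ - mu_0 = (6, 5.6) - (2, 8) = (4, -2.4).

Step 2 — sample covariance matrix, S[i,j] = (1/(n-1)) · Σ_k (x_{k,i} - mean_i) · (x_{k,j} - mean_j), divisor n-1 = 4:
  S[U,U] = ((2)·(2) + (-4)·(-4) + (-3)·(-3) + (2)·(2) + (3)·(3)) / 4 = 42/4 = 10.5
  S[U,V] = ((2)·(-0.6) + (-4)·(3.4) + (-3)·(0.4) + (2)·(-0.6) + (3)·(-2.6)) / 4 = -25/4 = -6.25
  S[V,V] = ((-0.6)·(-0.6) + (3.4)·(3.4) + (0.4)·(0.4) + (-0.6)·(-0.6) + (-2.6)·(-2.6)) / 4 = 19.2/4 = 4.8
  S = [[10.5, -6.25],
 [-6.25, 4.8]].

Step 3 — invert S. det(S) = 10.5·4.8 - (-6.25)² = 11.3375.
  S^{-1} = (1/det) · [[d, -b], [-b, a]] = [[0.4234, 0.5513],
 [0.5513, 0.9261]].

Step 4 — quadratic form (x̄ - mu_0)^T · S^{-1} · (x̄ - mu_0):
  S^{-1} · (x̄ - mu_0) = (0.3705, -0.0176),
  (x̄ - mu_0)^T · [...] = (4)·(0.3705) + (-2.4)·(-0.0176) = 1.5241.

Step 5 — scale by n: T² = 5 · 1.5241 = 7.6207.

T² ≈ 7.6207


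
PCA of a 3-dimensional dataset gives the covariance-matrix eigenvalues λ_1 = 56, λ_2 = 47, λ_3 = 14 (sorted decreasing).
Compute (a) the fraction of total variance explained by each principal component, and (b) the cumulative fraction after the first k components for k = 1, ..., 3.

Step 1 — total variance = trace(Sigma) = Σ λ_i = 56 + 47 + 14 = 117.

Step 2 — fraction explained by component i = λ_i / Σ λ:
  PC1: 56/117 = 0.4786
  PC2: 47/117 = 0.4017
  PC3: 14/117 = 0.1197

Step 3 — cumulative fraction after k components = (λ_1 + ... + λ_k) / Σ λ:
  k = 1: 56/117 = 0.4786
  k = 2: (56 + 47)/117 = 103/117 = 0.8803
  k = 3: (56 + 47 + 14)/117 = 117/117 = 1

Summary (fraction, with percent):

explained: PC1 0.4786 (47.86%), PC2 0.4017 (40.17%), PC3 0.1197 (11.97%);  cumulative: 0.4786, 0.8803, 1


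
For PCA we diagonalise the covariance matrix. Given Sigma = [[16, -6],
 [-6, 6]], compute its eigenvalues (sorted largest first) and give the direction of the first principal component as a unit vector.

Step 1 — characteristic polynomial of 2×2 Sigma:
  det(Sigma - λI) = λ² - trace · λ + det = 0.
  trace = 16 + 6 = 22, det = 16·6 - (-6)² = 60.
Step 2 — discriminant:
  Δ = trace² - 4·det = 484 - 240 = 244.
Step 3 — eigenvalues:
  λ = (trace ± √Δ)/2 = (22 ± 15.6205)/2,
  λ_1 = 18.8102,  λ_2 = 3.1898.

Step 4 — unit eigenvector for λ_1: solve (Sigma - λ_1 I)v = 0. First row:
  (16 - 18.8102)·v_x + (-6)·v_y = 0, i.e. (-2.8102)·v_x + (-6)·v_y = 0,
  so v ∝ (b, λ_1 - a) = (-6, 2.8102); multiply by -1 so the first entry is positive: u = (6, -2.8102).
  ||u|| = √((6)² + (-2.8102)²) = √(43.8975) ≈ 6.6255,
  v_1 = u/||u|| ≈ (0.9056, -0.4242) (||v_1|| = 1).

λ_1 = 18.8102,  λ_2 = 3.1898;  v_1 ≈ (0.9056, -0.4242)


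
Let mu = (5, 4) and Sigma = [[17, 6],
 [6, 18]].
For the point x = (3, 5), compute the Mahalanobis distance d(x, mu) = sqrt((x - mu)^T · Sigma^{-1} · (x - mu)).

Step 1 — centre the observation: (x - mu) = (-2, 1).

Step 2 — invert Sigma. det(Sigma) = 17·18 - (6)² = 270.
  Sigma^{-1} = (1/det) · [[d, -b], [-b, a]] = [[0.0667, -0.0222],
 [-0.0222, 0.063]].

Step 3 — form the quadratic (x - mu)^T · Sigma^{-1} · (x - mu):
  Sigma^{-1} · (x - mu) = (-0.1556, 0.1074).
  (x - mu)^T · [Sigma^{-1} · (x - mu)] = (-2)·(-0.1556) + (1)·(0.1074) = 0.4185.

Step 4 — take square root: d = √(0.4185) ≈ 0.6469.

d(x, mu) = √(0.4185) ≈ 0.6469


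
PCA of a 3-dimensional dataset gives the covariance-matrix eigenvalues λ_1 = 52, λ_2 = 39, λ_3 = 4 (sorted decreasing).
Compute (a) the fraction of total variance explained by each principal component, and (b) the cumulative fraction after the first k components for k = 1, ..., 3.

Step 1 — total variance = trace(Sigma) = Σ λ_i = 52 + 39 + 4 = 95.

Step 2 — fraction explained by component i = λ_i / Σ λ:
  PC1: 52/95 = 0.5474
  PC2: 39/95 = 0.4105
  PC3: 4/95 = 0.0421

Step 3 — cumulative fraction after k components = (λ_1 + ... + λ_k) / Σ λ:
  k = 1: 52/95 = 0.5474
  k = 2: (52 + 39)/95 = 91/95 = 0.9579
  k = 3: (52 + 39 + 4)/95 = 95/95 = 1

Summary (fraction, with percent):

explained: PC1 0.5474 (54.74%), PC2 0.4105 (41.05%), PC3 0.0421 (4.21%);  cumulative: 0.5474, 0.9579, 1


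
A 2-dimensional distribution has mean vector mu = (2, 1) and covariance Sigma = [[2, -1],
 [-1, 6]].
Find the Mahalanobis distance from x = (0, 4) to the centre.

Step 1 — centre the observation: (x - mu) = (-2, 3).

Step 2 — invert Sigma. det(Sigma) = 2·6 - (-1)² = 11.
  Sigma^{-1} = (1/det) · [[d, -b], [-b, a]] = [[0.5455, 0.0909],
 [0.0909, 0.1818]].

Step 3 — form the quadratic (x - mu)^T · Sigma^{-1} · (x - mu):
  Sigma^{-1} · (x - mu) = (-0.8182, 0.3636).
  (x - mu)^T · [Sigma^{-1} · (x - mu)] = (-2)·(-0.8182) + (3)·(0.3636) = 2.7273.

Step 4 — take square root: d = √(2.7273) ≈ 1.6514.

d(x, mu) = √(2.7273) ≈ 1.6514


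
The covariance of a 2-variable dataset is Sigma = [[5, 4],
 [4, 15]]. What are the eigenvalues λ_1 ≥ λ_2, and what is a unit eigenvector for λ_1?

Step 1 — characteristic polynomial of 2×2 Sigma:
  det(Sigma - λI) = λ² - trace · λ + det = 0.
  trace = 5 + 15 = 20, det = 5·15 - (4)² = 59.
Step 2 — discriminant:
  Δ = trace² - 4·det = 400 - 236 = 164.
Step 3 — eigenvalues:
  λ = (trace ± √Δ)/2 = (20 ± 12.8062)/2,
  λ_1 = 16.4031,  λ_2 = 3.5969.

Step 4 — unit eigenvector for λ_1: solve (Sigma - λ_1 I)v = 0. First row:
  (5 - 16.4031)·v_x + (4)·v_y = 0, i.e. (-11.4031)·v_x + (4)·v_y = 0,
  so v ∝ (b, λ_1 - a) = (4, 11.4031) = u.
  ||u|| = √((4)² + (11.4031)²) = √(146.0312) ≈ 12.0843,
  v_1 = u/||u|| ≈ (0.331, 0.9436) (||v_1|| = 1).

λ_1 = 16.4031,  λ_2 = 3.5969;  v_1 ≈ (0.331, 0.9436)


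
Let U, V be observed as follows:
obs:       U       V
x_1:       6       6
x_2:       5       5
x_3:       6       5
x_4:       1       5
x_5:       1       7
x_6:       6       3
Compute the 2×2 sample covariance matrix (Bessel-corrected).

Step 1 — column means:
  mean(U) = (6 + 5 + 6 + 1 + 1 + 6) / 6 = 25/6 = 4.1667
  mean(V) = (6 + 5 + 5 + 5 + 7 + 3) / 6 = 31/6 = 5.1667

Step 2 — sample covariance S[i,j] = (1/(n-1)) · Σ_k (x_{k,i} - mean_i) · (x_{k,j} - mean_j), with n-1 = 5.
  S[U,U] = ((1.8333)·(1.8333) + (0.8333)·(0.8333) + (1.8333)·(1.8333) + (-3.1667)·(-3.1667) + (-3.1667)·(-3.1667) + (1.8333)·(1.8333)) / 5 = 30.8333/5 = 6.1667
  S[U,V] = ((1.8333)·(0.8333) + (0.8333)·(-0.1667) + (1.8333)·(-0.1667) + (-3.1667)·(-0.1667) + (-3.1667)·(1.8333) + (1.8333)·(-2.1667)) / 5 = -8.1667/5 = -1.6333
  S[V,V] = ((0.8333)·(0.8333) + (-0.1667)·(-0.1667) + (-0.1667)·(-0.1667) + (-0.1667)·(-0.1667) + (1.8333)·(1.8333) + (-2.1667)·(-2.1667)) / 5 = 8.8333/5 = 1.7667

S is symmetric (S[j,i] = S[i,j]). Assembling:

S = [[6.1667, -1.6333],
 [-1.6333, 1.7667]]


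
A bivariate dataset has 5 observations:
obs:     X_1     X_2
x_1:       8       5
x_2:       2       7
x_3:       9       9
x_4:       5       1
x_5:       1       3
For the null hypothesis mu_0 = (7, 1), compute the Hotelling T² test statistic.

Step 1 — sample mean vector:
  mean(X_1) = (8 + 2 + 9 + 5 + 1) / 5 = 25/5 = 5
  mean(X_2) = (5 + 7 + 9 + 1 + 3) / 5 = 25/5 = 5
  x̄ = (5, 5),  deviation x̄ - mu_0 = (5, 5) - (7, 1) = (-2, 4).

Step 2 — sample covariance matrix, S[i,j] = (1/(n-1)) · Σ_k (x_{k,i} - mean_i) · (x_{k,j} - mean_j), divisor n-1 = 4:
  S[X_1,X_1] = ((3)·(3) + (-3)·(-3) + (4)·(4) + (0)·(0) + (-4)·(-4)) / 4 = 50/4 = 12.5
  S[X_1,X_2] = ((3)·(0) + (-3)·(2) + (4)·(4) + (0)·(-4) + (-4)·(-2)) / 4 = 18/4 = 4.5
  S[X_2,X_2] = ((0)·(0) + (2)·(2) + (4)·(4) + (-4)·(-4) + (-2)·(-2)) / 4 = 40/4 = 10
  S = [[12.5, 4.5],
 [4.5, 10]].

Step 3 — invert S. det(S) = 12.5·10 - (4.5)² = 104.75.
  S^{-1} = (1/det) · [[d, -b], [-b, a]] = [[0.0955, -0.043],
 [-0.043, 0.1193]].

Step 4 — quadratic form (x̄ - mu_0)^T · S^{-1} · (x̄ - mu_0):
  S^{-1} · (x̄ - mu_0) = (-0.3628, 0.5632),
  (x̄ - mu_0)^T · [...] = (-2)·(-0.3628) + (4)·(0.5632) = 2.9785.

Step 5 — scale by n: T² = 5 · 2.9785 = 14.8926.

T² ≈ 14.8926


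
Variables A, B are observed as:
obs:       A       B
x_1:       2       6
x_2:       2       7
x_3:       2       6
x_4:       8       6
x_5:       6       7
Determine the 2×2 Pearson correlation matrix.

Step 1 — column means:
  mean(A) = (2 + 2 + 2 + 8 + 6) / 5 = 20/5 = 4
  mean(B) = (6 + 7 + 6 + 6 + 7) / 5 = 32/5 = 6.4

Step 2 — sample variances and covariances s[i,j] = (1/(n-1)) · Σ_k (x_{k,i} - mean_i) · (x_{k,j} - mean_j), with n-1 = 4:
  s[A,A] = ((-2)·(-2) + (-2)·(-2) + (-2)·(-2) + (4)·(4) + (2)·(2)) / 4 = 32/4 = 8
  s[A,B] = ((-2)·(-0.4) + (-2)·(0.6) + (-2)·(-0.4) + (4)·(-0.4) + (2)·(0.6)) / 4 = 0/4 = 0
  s[B,B] = ((-0.4)·(-0.4) + (0.6)·(0.6) + (-0.4)·(-0.4) + (-0.4)·(-0.4) + (0.6)·(0.6)) / 4 = 1.2/4 = 0.3
  Sample standard deviations s_i = √(s[i,i]):
  s(A) = √(8) = 2.8284
  s(B) = √(0.3) = 0.5477

Step 3 — r_{ij} = s_{ij} / (s_i · s_j):
  r[A,A] = 1 (diagonal).
  r[A,B] = 0 / (2.8284 · 0.5477) = 0 / 1.5492 = 0
  r[B,B] = 1 (diagonal).

R is symmetric with unit diagonal. Assembling:

R = [[1, 0],
 [0, 1]]


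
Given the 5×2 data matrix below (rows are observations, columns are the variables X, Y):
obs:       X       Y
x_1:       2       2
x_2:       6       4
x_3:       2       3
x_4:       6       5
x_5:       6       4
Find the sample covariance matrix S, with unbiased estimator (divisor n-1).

Step 1 — column means:
  mean(X) = (2 + 6 + 2 + 6 + 6) / 5 = 22/5 = 4.4
  mean(Y) = (2 + 4 + 3 + 5 + 4) / 5 = 18/5 = 3.6

Step 2 — sample covariance S[i,j] = (1/(n-1)) · Σ_k (x_{k,i} - mean_i) · (x_{k,j} - mean_j), with n-1 = 4.
  S[X,X] = ((-2.4)·(-2.4) + (1.6)·(1.6) + (-2.4)·(-2.4) + (1.6)·(1.6) + (1.6)·(1.6)) / 4 = 19.2/4 = 4.8
  S[X,Y] = ((-2.4)·(-1.6) + (1.6)·(0.4) + (-2.4)·(-0.6) + (1.6)·(1.4) + (1.6)·(0.4)) / 4 = 8.8/4 = 2.2
  S[Y,Y] = ((-1.6)·(-1.6) + (0.4)·(0.4) + (-0.6)·(-0.6) + (1.4)·(1.4) + (0.4)·(0.4)) / 4 = 5.2/4 = 1.3

S is symmetric (S[j,i] = S[i,j]). Assembling:

S = [[4.8, 2.2],
 [2.2, 1.3]]


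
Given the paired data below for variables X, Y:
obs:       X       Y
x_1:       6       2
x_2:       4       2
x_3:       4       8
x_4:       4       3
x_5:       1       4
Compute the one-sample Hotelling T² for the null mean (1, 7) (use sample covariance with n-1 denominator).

Step 1 — sample mean vector:
  mean(X) = (6 + 4 + 4 + 4 + 1) / 5 = 19/5 = 3.8
  mean(Y) = (2 + 2 + 8 + 3 + 4) / 5 = 19/5 = 3.8
  x̄ = (3.8, 3.8),  deviation x̄ - mu_0 = (3.8, 3.8) - (1, 7) = (2.8, -3.2).

Step 2 — sample covariance matrix, S[i,j] = (1/(n-1)) · Σ_k (x_{k,i} - mean_i) · (x_{k,j} - mean_j), divisor n-1 = 4:
  S[X,X] = ((2.2)·(2.2) + (0.2)·(0.2) + (0.2)·(0.2) + (0.2)·(0.2) + (-2.8)·(-2.8)) / 4 = 12.8/4 = 3.2
  S[X,Y] = ((2.2)·(-1.8) + (0.2)·(-1.8) + (0.2)·(4.2) + (0.2)·(-0.8) + (-2.8)·(0.2)) / 4 = -4.2/4 = -1.05
  S[Y,Y] = ((-1.8)·(-1.8) + (-1.8)·(-1.8) + (4.2)·(4.2) + (-0.8)·(-0.8) + (0.2)·(0.2)) / 4 = 24.8/4 = 6.2
  S = [[3.2, -1.05],
 [-1.05, 6.2]].

Step 3 — invert S. det(S) = 3.2·6.2 - (-1.05)² = 18.7375.
  S^{-1} = (1/det) · [[d, -b], [-b, a]] = [[0.3309, 0.056],
 [0.056, 0.1708]].

Step 4 — quadratic form (x̄ - mu_0)^T · S^{-1} · (x̄ - mu_0):
  S^{-1} · (x̄ - mu_0) = (0.7472, -0.3896),
  (x̄ - mu_0)^T · [...] = (2.8)·(0.7472) + (-3.2)·(-0.3896) = 3.3388.

Step 5 — scale by n: T² = 5 · 3.3388 = 16.6938.

T² ≈ 16.6938


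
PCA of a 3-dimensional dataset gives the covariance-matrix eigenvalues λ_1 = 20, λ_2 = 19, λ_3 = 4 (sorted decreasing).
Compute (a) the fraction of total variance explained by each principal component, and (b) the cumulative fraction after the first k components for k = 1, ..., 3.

Step 1 — total variance = trace(Sigma) = Σ λ_i = 20 + 19 + 4 = 43.

Step 2 — fraction explained by component i = λ_i / Σ λ:
  PC1: 20/43 = 0.4651
  PC2: 19/43 = 0.4419
  PC3: 4/43 = 0.093

Step 3 — cumulative fraction after k components = (λ_1 + ... + λ_k) / Σ λ:
  k = 1: 20/43 = 0.4651
  k = 2: (20 + 19)/43 = 39/43 = 0.907
  k = 3: (20 + 19 + 4)/43 = 43/43 = 1

Summary (fraction, with percent):

explained: PC1 0.4651 (46.51%), PC2 0.4419 (44.19%), PC3 0.093 (9.3%);  cumulative: 0.4651, 0.907, 1


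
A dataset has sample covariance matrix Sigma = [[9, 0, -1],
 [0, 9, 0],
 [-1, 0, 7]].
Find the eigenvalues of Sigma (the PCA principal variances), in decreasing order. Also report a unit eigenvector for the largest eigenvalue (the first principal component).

Step 1 — characteristic polynomial p(λ) = det(λI - Sigma) = λ³ - tr·λ² + c_1·λ - det, where tr = trace, c_1 = sum of the principal 2×2 minors, det = det(Sigma):
  tr = 9 + 9 + 7 = 25,
  c_1 = (9·9 - (0)²) + (9·7 - (-1)²) + (9·7 - (0)²) = 81 + 62 + 63 = 206,
  det = 9·(9·7 - (0)²) - (0)·((0)·7 - (0)·(-1)) + (-1)·((0)·(0) - 9·(-1)) = 9·(63) - (0)·(0) + (-1)·(9) = 558.
  So p(λ) = λ³ - 25λ² + 206λ - 558.
Step 2 — look for an integer root (rational root theorem: any rational root is an integer divisor of 558). Testing λ = 9:
  p(9) = 729 - 2025 + 1854 - 558 = 0  ✓
  Dividing out (λ - 9): p(λ) = (λ - 9)(λ² - 16λ + 62).
Step 3 — remaining eigenvalues from the quadratic λ² - 16λ + 62 = 0:
  Δ = 16² - 4·62 = 256 - 248 = 8,  λ = (16 ± √8)/2 = (16 ± 2.8284)/2 ≈ 9.4142 or 6.5858.
  Sorted: λ_1 = 9.4142,  λ_2 = 9,  λ_3 = 6.5858  (check: sum = 25 = tr ✓).

Step 4 — unit eigenvector for λ_1 ≈ 9.4142: v spans the null space of (Sigma - λ_1 I), whose rows are
  r_1 = (-0.4142, 0, -1),  r_2 = (0, -0.4142, 0),  r_3 = (-1, 0, -2.4142).
  v is orthogonal to every row, so take v ∝ r_1 × r_2 = ((0)·(0) - (-1)·(-0.4142), (-1)·(0) - (-0.4142)·(0), (-0.4142)·(-0.4142) - (0)·(0)) ≈ (-0.4142, 0, 0.1716).
  Rescale (multiply by -1 so the first nonzero entry is positive): u = (0.4142, 0, -0.1716).
  ||u|| = √((0.4142)² + (0)² + (-0.1716)²) = √(0.201) ≈ 0.4483,  v_1 = u/||u|| ≈ (0.9239, 0, -0.3827) (||v_1|| = 1).

λ_1 = 9.4142,  λ_2 = 9,  λ_3 = 6.5858;  v_1 ≈ (0.9239, 0, -0.3827)


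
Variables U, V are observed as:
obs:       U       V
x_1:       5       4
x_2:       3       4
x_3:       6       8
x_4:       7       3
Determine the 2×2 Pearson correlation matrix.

Step 1 — column means:
  mean(U) = (5 + 3 + 6 + 7) / 4 = 21/4 = 5.25
  mean(V) = (4 + 4 + 8 + 3) / 4 = 19/4 = 4.75

Step 2 — sample variances and covariances s[i,j] = (1/(n-1)) · Σ_k (x_{k,i} - mean_i) · (x_{k,j} - mean_j), with n-1 = 3:
  s[U,U] = ((-0.25)·(-0.25) + (-2.25)·(-2.25) + (0.75)·(0.75) + (1.75)·(1.75)) / 3 = 8.75/3 = 2.9167
  s[U,V] = ((-0.25)·(-0.75) + (-2.25)·(-0.75) + (0.75)·(3.25) + (1.75)·(-1.75)) / 3 = 1.25/3 = 0.4167
  s[V,V] = ((-0.75)·(-0.75) + (-0.75)·(-0.75) + (3.25)·(3.25) + (-1.75)·(-1.75)) / 3 = 14.75/3 = 4.9167
  Sample standard deviations s_i = √(s[i,i]):
  s(U) = √(2.9167) = 1.7078
  s(V) = √(4.9167) = 2.2174

Step 3 — r_{ij} = s_{ij} / (s_i · s_j):
  r[U,U] = 1 (diagonal).
  r[U,V] = 0.4167 / (1.7078 · 2.2174) = 0.4167 / 3.7869 = 0.11
  r[V,V] = 1 (diagonal).

R is symmetric with unit diagonal. Assembling:

R = [[1, 0.11],
 [0.11, 1]]


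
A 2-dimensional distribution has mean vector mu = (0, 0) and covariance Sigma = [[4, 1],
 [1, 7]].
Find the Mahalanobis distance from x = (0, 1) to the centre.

Step 1 — centre the observation: (x - mu) = (0, 1).

Step 2 — invert Sigma. det(Sigma) = 4·7 - (1)² = 27.
  Sigma^{-1} = (1/det) · [[d, -b], [-b, a]] = [[0.2593, -0.037],
 [-0.037, 0.1481]].

Step 3 — form the quadratic (x - mu)^T · Sigma^{-1} · (x - mu):
  Sigma^{-1} · (x - mu) = (-0.037, 0.1481).
  (x - mu)^T · [Sigma^{-1} · (x - mu)] = (0)·(-0.037) + (1)·(0.1481) = 0.1481.

Step 4 — take square root: d = √(0.1481) ≈ 0.3849.

d(x, mu) = √(0.1481) ≈ 0.3849


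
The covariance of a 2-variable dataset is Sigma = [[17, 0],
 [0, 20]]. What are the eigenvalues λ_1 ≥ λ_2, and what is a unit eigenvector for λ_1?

Step 1 — characteristic polynomial of 2×2 Sigma:
  det(Sigma - λI) = λ² - trace · λ + det = 0.
  trace = 17 + 20 = 37, det = 17·20 - (0)² = 340.
Step 2 — discriminant:
  Δ = trace² - 4·det = 1369 - 1360 = 9.
Step 3 — eigenvalues:
  λ = (trace ± √Δ)/2 = (37 ± 3)/2,
  λ_1 = 20,  λ_2 = 17.

Step 4 — unit eigenvector for λ_1: Sigma is diagonal, so its eigenvectors are the coordinate axes. λ_1 = 20 is the diagonal entry on the second coordinate axis, hence
  v_1 = (0, 1) (||v_1|| = 1).

λ_1 = 20,  λ_2 = 17;  v_1 ≈ (0, 1)


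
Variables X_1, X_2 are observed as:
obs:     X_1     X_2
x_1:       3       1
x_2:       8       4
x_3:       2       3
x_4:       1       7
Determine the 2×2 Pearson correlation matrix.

Step 1 — column means:
  mean(X_1) = (3 + 8 + 2 + 1) / 4 = 14/4 = 3.5
  mean(X_2) = (1 + 4 + 3 + 7) / 4 = 15/4 = 3.75

Step 2 — sample variances and covariances s[i,j] = (1/(n-1)) · Σ_k (x_{k,i} - mean_i) · (x_{k,j} - mean_j), with n-1 = 3:
  s[X_1,X_1] = ((-0.5)·(-0.5) + (4.5)·(4.5) + (-1.5)·(-1.5) + (-2.5)·(-2.5)) / 3 = 29/3 = 9.6667
  s[X_1,X_2] = ((-0.5)·(-2.75) + (4.5)·(0.25) + (-1.5)·(-0.75) + (-2.5)·(3.25)) / 3 = -4.5/3 = -1.5
  s[X_2,X_2] = ((-2.75)·(-2.75) + (0.25)·(0.25) + (-0.75)·(-0.75) + (3.25)·(3.25)) / 3 = 18.75/3 = 6.25
  Sample standard deviations s_i = √(s[i,i]):
  s(X_1) = √(9.6667) = 3.1091
  s(X_2) = √(6.25) = 2.5

Step 3 — r_{ij} = s_{ij} / (s_i · s_j):
  r[X_1,X_1] = 1 (diagonal).
  r[X_1,X_2] = -1.5 / (3.1091 · 2.5) = -1.5 / 7.7728 = -0.193
  r[X_2,X_2] = 1 (diagonal).

R is symmetric with unit diagonal. Assembling:

R = [[1, -0.193],
 [-0.193, 1]]


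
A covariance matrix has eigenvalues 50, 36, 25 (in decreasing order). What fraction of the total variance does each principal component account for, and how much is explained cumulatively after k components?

Step 1 — total variance = trace(Sigma) = Σ λ_i = 50 + 36 + 25 = 111.

Step 2 — fraction explained by component i = λ_i / Σ λ:
  PC1: 50/111 = 0.4505
  PC2: 36/111 = 0.3243
  PC3: 25/111 = 0.2252

Step 3 — cumulative fraction after k components = (λ_1 + ... + λ_k) / Σ λ:
  k = 1: 50/111 = 0.4505
  k = 2: (50 + 36)/111 = 86/111 = 0.7748
  k = 3: (50 + 36 + 25)/111 = 111/111 = 1

Summary (fraction, with percent):

explained: PC1 0.4505 (45.05%), PC2 0.3243 (32.43%), PC3 0.2252 (22.52%);  cumulative: 0.4505, 0.7748, 1


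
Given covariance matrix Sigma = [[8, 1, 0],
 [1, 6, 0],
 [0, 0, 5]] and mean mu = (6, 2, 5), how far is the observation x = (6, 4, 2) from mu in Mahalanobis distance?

Step 1 — centre the observation: (x - mu) = (0, 2, -3).

Step 2 — invert Sigma (cofactor / det for 3×3, or solve directly):
  Sigma^{-1} = [[0.1277, -0.0213, 0],
 [-0.0213, 0.1702, 0],
 [0, 0, 0.2]].

Step 3 — form the quadratic (x - mu)^T · Sigma^{-1} · (x - mu):
  Sigma^{-1} · (x - mu) = (-0.0426, 0.3404, -0.6).
  (x - mu)^T · [Sigma^{-1} · (x - mu)] = (0)·(-0.0426) + (2)·(0.3404) + (-3)·(-0.6) = 2.4809.

Step 4 — take square root: d = √(2.4809) ≈ 1.5751.

d(x, mu) = √(2.4809) ≈ 1.5751


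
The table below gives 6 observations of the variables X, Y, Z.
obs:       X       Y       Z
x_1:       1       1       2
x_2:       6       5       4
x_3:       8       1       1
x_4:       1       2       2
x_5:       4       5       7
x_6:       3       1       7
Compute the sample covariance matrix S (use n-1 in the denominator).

Step 1 — column means:
  mean(X) = (1 + 6 + 8 + 1 + 4 + 3) / 6 = 23/6 = 3.8333
  mean(Y) = (1 + 5 + 1 + 2 + 5 + 1) / 6 = 15/6 = 2.5
  mean(Z) = (2 + 4 + 1 + 2 + 7 + 7) / 6 = 23/6 = 3.8333

Step 2 — sample covariance S[i,j] = (1/(n-1)) · Σ_k (x_{k,i} - mean_i) · (x_{k,j} - mean_j), with n-1 = 5.
  S[X,X] = ((-2.8333)·(-2.8333) + (2.1667)·(2.1667) + (4.1667)·(4.1667) + (-2.8333)·(-2.8333) + (0.1667)·(0.1667) + (-0.8333)·(-0.8333)) / 5 = 38.8333/5 = 7.7667
  S[X,Y] = ((-2.8333)·(-1.5) + (2.1667)·(2.5) + (4.1667)·(-1.5) + (-2.8333)·(-0.5) + (0.1667)·(2.5) + (-0.8333)·(-1.5)) / 5 = 6.5/5 = 1.3
  S[X,Z] = ((-2.8333)·(-1.8333) + (2.1667)·(0.1667) + (4.1667)·(-2.8333) + (-2.8333)·(-1.8333) + (0.1667)·(3.1667) + (-0.8333)·(3.1667)) / 5 = -3.1667/5 = -0.6333
  S[Y,Y] = ((-1.5)·(-1.5) + (2.5)·(2.5) + (-1.5)·(-1.5) + (-0.5)·(-0.5) + (2.5)·(2.5) + (-1.5)·(-1.5)) / 5 = 19.5/5 = 3.9
  S[Y,Z] = ((-1.5)·(-1.8333) + (2.5)·(0.1667) + (-1.5)·(-2.8333) + (-0.5)·(-1.8333) + (2.5)·(3.1667) + (-1.5)·(3.1667)) / 5 = 11.5/5 = 2.3
  S[Z,Z] = ((-1.8333)·(-1.8333) + (0.1667)·(0.1667) + (-2.8333)·(-2.8333) + (-1.8333)·(-1.8333) + (3.1667)·(3.1667) + (3.1667)·(3.1667)) / 5 = 34.8333/5 = 6.9667

S is symmetric (S[j,i] = S[i,j]). Assembling:

S = [[7.7667, 1.3, -0.6333],
 [1.3, 3.9, 2.3],
 [-0.6333, 2.3, 6.9667]]


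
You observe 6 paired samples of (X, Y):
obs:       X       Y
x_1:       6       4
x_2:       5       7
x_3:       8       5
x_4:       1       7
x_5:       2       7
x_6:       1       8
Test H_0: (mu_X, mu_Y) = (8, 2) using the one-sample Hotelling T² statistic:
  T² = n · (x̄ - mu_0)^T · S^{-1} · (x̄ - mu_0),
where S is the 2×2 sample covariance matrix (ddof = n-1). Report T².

Step 1 — sample mean vector:
  mean(X) = (6 + 5 + 8 + 1 + 2 + 1) / 6 = 23/6 = 3.8333
  mean(Y) = (4 + 7 + 5 + 7 + 7 + 8) / 6 = 38/6 = 6.3333
  x̄ = (3.8333, 6.3333),  deviation x̄ - mu_0 = (3.8333, 6.3333) - (8, 2) = (-4.1667, 4.3333).

Step 2 — sample covariance matrix, S[i,j] = (1/(n-1)) · Σ_k (x_{k,i} - mean_i) · (x_{k,j} - mean_j), divisor n-1 = 5:
  S[X,X] = ((2.1667)·(2.1667) + (1.1667)·(1.1667) + (4.1667)·(4.1667) + (-2.8333)·(-2.8333) + (-1.8333)·(-1.8333) + (-2.8333)·(-2.8333)) / 5 = 42.8333/5 = 8.5667
  S[X,Y] = ((2.1667)·(-2.3333) + (1.1667)·(0.6667) + (4.1667)·(-1.3333) + (-2.8333)·(0.6667) + (-1.8333)·(0.6667) + (-2.8333)·(1.6667)) / 5 = -17.6667/5 = -3.5333
  S[Y,Y] = ((-2.3333)·(-2.3333) + (0.6667)·(0.6667) + (-1.3333)·(-1.3333) + (0.6667)·(0.6667) + (0.6667)·(0.6667) + (1.6667)·(1.6667)) / 5 = 11.3333/5 = 2.2667
  S = [[8.5667, -3.5333],
 [-3.5333, 2.2667]].

Step 3 — invert S. det(S) = 8.5667·2.2667 - (-3.5333)² = 6.9333.
  S^{-1} = (1/det) · [[d, -b], [-b, a]] = [[0.3269, 0.5096],
 [0.5096, 1.2356]].

Step 4 — quadratic form (x̄ - mu_0)^T · S^{-1} · (x̄ - mu_0):
  S^{-1} · (x̄ - mu_0) = (0.8462, 3.2308),
  (x̄ - mu_0)^T · [...] = (-4.1667)·(0.8462) + (4.3333)·(3.2308) = 10.4744.

Step 5 — scale by n: T² = 6 · 10.4744 = 62.8462.

T² ≈ 62.8462


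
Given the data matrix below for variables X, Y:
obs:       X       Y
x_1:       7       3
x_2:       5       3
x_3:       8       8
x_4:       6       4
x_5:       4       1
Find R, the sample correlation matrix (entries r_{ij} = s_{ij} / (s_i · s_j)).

Step 1 — column means:
  mean(X) = (7 + 5 + 8 + 6 + 4) / 5 = 30/5 = 6
  mean(Y) = (3 + 3 + 8 + 4 + 1) / 5 = 19/5 = 3.8

Step 2 — sample variances and covariances s[i,j] = (1/(n-1)) · Σ_k (x_{k,i} - mean_i) · (x_{k,j} - mean_j), with n-1 = 4:
  s[X,X] = ((1)·(1) + (-1)·(-1) + (2)·(2) + (0)·(0) + (-2)·(-2)) / 4 = 10/4 = 2.5
  s[X,Y] = ((1)·(-0.8) + (-1)·(-0.8) + (2)·(4.2) + (0)·(0.2) + (-2)·(-2.8)) / 4 = 14/4 = 3.5
  s[Y,Y] = ((-0.8)·(-0.8) + (-0.8)·(-0.8) + (4.2)·(4.2) + (0.2)·(0.2) + (-2.8)·(-2.8)) / 4 = 26.8/4 = 6.7
  Sample standard deviations s_i = √(s[i,i]):
  s(X) = √(2.5) = 1.5811
  s(Y) = √(6.7) = 2.5884

Step 3 — r_{ij} = s_{ij} / (s_i · s_j):
  r[X,X] = 1 (diagonal).
  r[X,Y] = 3.5 / (1.5811 · 2.5884) = 3.5 / 4.0927 = 0.8552
  r[Y,Y] = 1 (diagonal).

R is symmetric with unit diagonal. Assembling:

R = [[1, 0.8552],
 [0.8552, 1]]


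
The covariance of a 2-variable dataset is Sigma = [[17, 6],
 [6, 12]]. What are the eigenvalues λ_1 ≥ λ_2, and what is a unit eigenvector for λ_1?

Step 1 — characteristic polynomial of 2×2 Sigma:
  det(Sigma - λI) = λ² - trace · λ + det = 0.
  trace = 17 + 12 = 29, det = 17·12 - (6)² = 168.
Step 2 — discriminant:
  Δ = trace² - 4·det = 841 - 672 = 169.
Step 3 — eigenvalues:
  λ = (trace ± √Δ)/2 = (29 ± 13)/2,
  λ_1 = 21,  λ_2 = 8.

Step 4 — unit eigenvector for λ_1: solve (Sigma - λ_1 I)v = 0. First row:
  (17 - 21)·v_x + (6)·v_y = 0, i.e. (-4)·v_x + (6)·v_y = 0,
  so v ∝ (b, λ_1 - a) = (6, 4) = u.
  ||u|| = √((6)² + (4)²) = √(52) ≈ 7.2111,
  v_1 = u/||u|| ≈ (0.8321, 0.5547) (||v_1|| = 1).

λ_1 = 21,  λ_2 = 8;  v_1 ≈ (0.8321, 0.5547)


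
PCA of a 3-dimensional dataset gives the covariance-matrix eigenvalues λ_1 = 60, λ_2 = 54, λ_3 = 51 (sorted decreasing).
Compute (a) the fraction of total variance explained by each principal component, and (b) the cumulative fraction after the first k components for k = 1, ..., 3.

Step 1 — total variance = trace(Sigma) = Σ λ_i = 60 + 54 + 51 = 165.

Step 2 — fraction explained by component i = λ_i / Σ λ:
  PC1: 60/165 = 0.3636
  PC2: 54/165 = 0.3273
  PC3: 51/165 = 0.3091

Step 3 — cumulative fraction after k components = (λ_1 + ... + λ_k) / Σ λ:
  k = 1: 60/165 = 0.3636
  k = 2: (60 + 54)/165 = 114/165 = 0.6909
  k = 3: (60 + 54 + 51)/165 = 165/165 = 1

Summary (fraction, with percent):

explained: PC1 0.3636 (36.36%), PC2 0.3273 (32.73%), PC3 0.3091 (30.91%);  cumulative: 0.3636, 0.6909, 1


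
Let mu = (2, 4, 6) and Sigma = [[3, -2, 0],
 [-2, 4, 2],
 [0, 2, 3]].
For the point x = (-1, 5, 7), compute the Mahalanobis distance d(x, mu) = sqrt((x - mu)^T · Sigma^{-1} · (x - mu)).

Step 1 — centre the observation: (x - mu) = (-3, 1, 1).

Step 2 — invert Sigma (cofactor / det for 3×3, or solve directly):
  Sigma^{-1} = [[0.6667, 0.5, -0.3333],
 [0.5, 0.75, -0.5],
 [-0.3333, -0.5, 0.6667]].

Step 3 — form the quadratic (x - mu)^T · Sigma^{-1} · (x - mu):
  Sigma^{-1} · (x - mu) = (-1.8333, -1.25, 1.1667).
  (x - mu)^T · [Sigma^{-1} · (x - mu)] = (-3)·(-1.8333) + (1)·(-1.25) + (1)·(1.1667) = 5.4167.

Step 4 — take square root: d = √(5.4167) ≈ 2.3274.

d(x, mu) = √(5.4167) ≈ 2.3274


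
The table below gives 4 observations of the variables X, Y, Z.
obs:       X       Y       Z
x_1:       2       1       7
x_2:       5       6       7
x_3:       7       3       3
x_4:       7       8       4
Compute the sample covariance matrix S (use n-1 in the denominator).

Step 1 — column means:
  mean(X) = (2 + 5 + 7 + 7) / 4 = 21/4 = 5.25
  mean(Y) = (1 + 6 + 3 + 8) / 4 = 18/4 = 4.5
  mean(Z) = (7 + 7 + 3 + 4) / 4 = 21/4 = 5.25

Step 2 — sample covariance S[i,j] = (1/(n-1)) · Σ_k (x_{k,i} - mean_i) · (x_{k,j} - mean_j), with n-1 = 3.
  S[X,X] = ((-3.25)·(-3.25) + (-0.25)·(-0.25) + (1.75)·(1.75) + (1.75)·(1.75)) / 3 = 16.75/3 = 5.5833
  S[X,Y] = ((-3.25)·(-3.5) + (-0.25)·(1.5) + (1.75)·(-1.5) + (1.75)·(3.5)) / 3 = 14.5/3 = 4.8333
  S[X,Z] = ((-3.25)·(1.75) + (-0.25)·(1.75) + (1.75)·(-2.25) + (1.75)·(-1.25)) / 3 = -12.25/3 = -4.0833
  S[Y,Y] = ((-3.5)·(-3.5) + (1.5)·(1.5) + (-1.5)·(-1.5) + (3.5)·(3.5)) / 3 = 29/3 = 9.6667
  S[Y,Z] = ((-3.5)·(1.75) + (1.5)·(1.75) + (-1.5)·(-2.25) + (3.5)·(-1.25)) / 3 = -4.5/3 = -1.5
  S[Z,Z] = ((1.75)·(1.75) + (1.75)·(1.75) + (-2.25)·(-2.25) + (-1.25)·(-1.25)) / 3 = 12.75/3 = 4.25

S is symmetric (S[j,i] = S[i,j]). Assembling:

S = [[5.5833, 4.8333, -4.0833],
 [4.8333, 9.6667, -1.5],
 [-4.0833, -1.5, 4.25]]


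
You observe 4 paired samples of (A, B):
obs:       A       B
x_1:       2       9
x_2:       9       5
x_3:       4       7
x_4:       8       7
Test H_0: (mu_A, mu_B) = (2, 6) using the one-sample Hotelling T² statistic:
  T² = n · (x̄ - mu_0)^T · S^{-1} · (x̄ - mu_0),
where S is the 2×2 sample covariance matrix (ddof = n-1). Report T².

Step 1 — sample mean vector:
  mean(A) = (2 + 9 + 4 + 8) / 4 = 23/4 = 5.75
  mean(B) = (9 + 5 + 7 + 7) / 4 = 28/4 = 7
  x̄ = (5.75, 7),  deviation x̄ - mu_0 = (5.75, 7) - (2, 6) = (3.75, 1).

Step 2 — sample covariance matrix, S[i,j] = (1/(n-1)) · Σ_k (x_{k,i} - mean_i) · (x_{k,j} - mean_j), divisor n-1 = 3:
  S[A,A] = ((-3.75)·(-3.75) + (3.25)·(3.25) + (-1.75)·(-1.75) + (2.25)·(2.25)) / 3 = 32.75/3 = 10.9167
  S[A,B] = ((-3.75)·(2) + (3.25)·(-2) + (-1.75)·(0) + (2.25)·(0)) / 3 = -14/3 = -4.6667
  S[B,B] = ((2)·(2) + (-2)·(-2) + (0)·(0) + (0)·(0)) / 3 = 8/3 = 2.6667
  S = [[10.9167, -4.6667],
 [-4.6667, 2.6667]].

Step 3 — invert S. det(S) = 10.9167·2.6667 - (-4.6667)² = 7.3333.
  S^{-1} = (1/det) · [[d, -b], [-b, a]] = [[0.3636, 0.6364],
 [0.6364, 1.4886]].

Step 4 — quadratic form (x̄ - mu_0)^T · S^{-1} · (x̄ - mu_0):
  S^{-1} · (x̄ - mu_0) = (2, 3.875),
  (x̄ - mu_0)^T · [...] = (3.75)·(2) + (1)·(3.875) = 11.375.

Step 5 — scale by n: T² = 4 · 11.375 = 45.5.

T² ≈ 45.5


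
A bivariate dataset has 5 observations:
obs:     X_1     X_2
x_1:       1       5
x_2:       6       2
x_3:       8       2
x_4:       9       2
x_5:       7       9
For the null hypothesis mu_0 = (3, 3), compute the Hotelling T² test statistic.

Step 1 — sample mean vector:
  mean(X_1) = (1 + 6 + 8 + 9 + 7) / 5 = 31/5 = 6.2
  mean(X_2) = (5 + 2 + 2 + 2 + 9) / 5 = 20/5 = 4
  x̄ = (6.2, 4),  deviation x̄ - mu_0 = (6.2, 4) - (3, 3) = (3.2, 1).

Step 2 — sample covariance matrix, S[i,j] = (1/(n-1)) · Σ_k (x_{k,i} - mean_i) · (x_{k,j} - mean_j), divisor n-1 = 4:
  S[X_1,X_1] = ((-5.2)·(-5.2) + (-0.2)·(-0.2) + (1.8)·(1.8) + (2.8)·(2.8) + (0.8)·(0.8)) / 4 = 38.8/4 = 9.7
  S[X_1,X_2] = ((-5.2)·(1) + (-0.2)·(-2) + (1.8)·(-2) + (2.8)·(-2) + (0.8)·(5)) / 4 = -10/4 = -2.5
  S[X_2,X_2] = ((1)·(1) + (-2)·(-2) + (-2)·(-2) + (-2)·(-2) + (5)·(5)) / 4 = 38/4 = 9.5
  S = [[9.7, -2.5],
 [-2.5, 9.5]].

Step 3 — invert S. det(S) = 9.7·9.5 - (-2.5)² = 85.9.
  S^{-1} = (1/det) · [[d, -b], [-b, a]] = [[0.1106, 0.0291],
 [0.0291, 0.1129]].

Step 4 — quadratic form (x̄ - mu_0)^T · S^{-1} · (x̄ - mu_0):
  S^{-1} · (x̄ - mu_0) = (0.383, 0.2061),
  (x̄ - mu_0)^T · [...] = (3.2)·(0.383) + (1)·(0.2061) = 1.4317.

Step 5 — scale by n: T² = 5 · 1.4317 = 7.1583.

T² ≈ 7.1583


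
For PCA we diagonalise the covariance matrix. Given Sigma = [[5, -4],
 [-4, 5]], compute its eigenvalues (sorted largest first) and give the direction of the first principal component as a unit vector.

Step 1 — characteristic polynomial of 2×2 Sigma:
  det(Sigma - λI) = λ² - trace · λ + det = 0.
  trace = 5 + 5 = 10, det = 5·5 - (-4)² = 9.
Step 2 — discriminant:
  Δ = trace² - 4·det = 100 - 36 = 64.
Step 3 — eigenvalues:
  λ = (trace ± √Δ)/2 = (10 ± 8)/2,
  λ_1 = 9,  λ_2 = 1.

Step 4 — unit eigenvector for λ_1: solve (Sigma - λ_1 I)v = 0. First row:
  (5 - 9)·v_x + (-4)·v_y = 0, i.e. (-4)·v_x + (-4)·v_y = 0,
  so v ∝ (b, λ_1 - a) = (-4, 4); multiply by -1 so the first entry is positive: u = (4, -4).
  ||u|| = √((4)² + (-4)²) = √(32) ≈ 5.6569,
  v_1 = u/||u|| ≈ (0.7071, -0.7071) (||v_1|| = 1).

λ_1 = 9,  λ_2 = 1;  v_1 ≈ (0.7071, -0.7071)


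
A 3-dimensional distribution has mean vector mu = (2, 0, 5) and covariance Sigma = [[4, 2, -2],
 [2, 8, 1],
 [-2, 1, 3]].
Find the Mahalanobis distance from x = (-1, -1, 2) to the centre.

Step 1 — centre the observation: (x - mu) = (-3, -1, -3).

Step 2 — invert Sigma (cofactor / det for 3×3, or solve directly):
  Sigma^{-1} = [[0.575, -0.2, 0.45],
 [-0.2, 0.2, -0.2],
 [0.45, -0.2, 0.7]].

Step 3 — form the quadratic (x - mu)^T · Sigma^{-1} · (x - mu):
  Sigma^{-1} · (x - mu) = (-2.875, 1, -3.25).
  (x - mu)^T · [Sigma^{-1} · (x - mu)] = (-3)·(-2.875) + (-1)·(1) + (-3)·(-3.25) = 17.375.

Step 4 — take square root: d = √(17.375) ≈ 4.1683.

d(x, mu) = √(17.375) ≈ 4.1683


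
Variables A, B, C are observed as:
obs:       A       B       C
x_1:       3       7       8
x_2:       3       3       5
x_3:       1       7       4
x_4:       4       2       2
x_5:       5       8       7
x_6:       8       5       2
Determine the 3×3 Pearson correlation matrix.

Step 1 — column means:
  mean(A) = (3 + 3 + 1 + 4 + 5 + 8) / 6 = 24/6 = 4
  mean(B) = (7 + 3 + 7 + 2 + 8 + 5) / 6 = 32/6 = 5.3333
  mean(C) = (8 + 5 + 4 + 2 + 7 + 2) / 6 = 28/6 = 4.6667

Step 2 — sample variances and covariances s[i,j] = (1/(n-1)) · Σ_k (x_{k,i} - mean_i) · (x_{k,j} - mean_j), with n-1 = 5:
  s[A,A] = ((-1)·(-1) + (-1)·(-1) + (-3)·(-3) + (0)·(0) + (1)·(1) + (4)·(4)) / 5 = 28/5 = 5.6
  s[A,B] = ((-1)·(1.6667) + (-1)·(-2.3333) + (-3)·(1.6667) + (0)·(-3.3333) + (1)·(2.6667) + (4)·(-0.3333)) / 5 = -3/5 = -0.6
  s[A,C] = ((-1)·(3.3333) + (-1)·(0.3333) + (-3)·(-0.6667) + (0)·(-2.6667) + (1)·(2.3333) + (4)·(-2.6667)) / 5 = -10/5 = -2
  s[B,B] = ((1.6667)·(1.6667) + (-2.3333)·(-2.3333) + (1.6667)·(1.6667) + (-3.3333)·(-3.3333) + (2.6667)·(2.6667) + (-0.3333)·(-0.3333)) / 5 = 29.3333/5 = 5.8667
  s[B,C] = ((1.6667)·(3.3333) + (-2.3333)·(0.3333) + (1.6667)·(-0.6667) + (-3.3333)·(-2.6667) + (2.6667)·(2.3333) + (-0.3333)·(-2.6667)) / 5 = 19.6667/5 = 3.9333
  s[C,C] = ((3.3333)·(3.3333) + (0.3333)·(0.3333) + (-0.6667)·(-0.6667) + (-2.6667)·(-2.6667) + (2.3333)·(2.3333) + (-2.6667)·(-2.6667)) / 5 = 31.3333/5 = 6.2667
  Sample standard deviations s_i = √(s[i,i]):
  s(A) = √(5.6) = 2.3664
  s(B) = √(5.8667) = 2.4221
  s(C) = √(6.2667) = 2.5033

Step 3 — r_{ij} = s_{ij} / (s_i · s_j):
  r[A,A] = 1 (diagonal).
  r[A,B] = -0.6 / (2.3664 · 2.4221) = -0.6 / 5.7318 = -0.1047
  r[A,C] = -2 / (2.3664 · 2.5033) = -2 / 5.924 = -0.3376
  r[B,B] = 1 (diagonal).
  r[B,C] = 3.9333 / (2.4221 · 2.5033) = 3.9333 / 6.0634 = 0.6487
  r[C,C] = 1 (diagonal).

R is symmetric with unit diagonal. Assembling:

R = [[1, -0.1047, -0.3376],
 [-0.1047, 1, 0.6487],
 [-0.3376, 0.6487, 1]]


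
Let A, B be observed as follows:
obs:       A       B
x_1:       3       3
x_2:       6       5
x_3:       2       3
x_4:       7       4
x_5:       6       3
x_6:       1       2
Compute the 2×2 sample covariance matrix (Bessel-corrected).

Step 1 — column means:
  mean(A) = (3 + 6 + 2 + 7 + 6 + 1) / 6 = 25/6 = 4.1667
  mean(B) = (3 + 5 + 3 + 4 + 3 + 2) / 6 = 20/6 = 3.3333

Step 2 — sample covariance S[i,j] = (1/(n-1)) · Σ_k (x_{k,i} - mean_i) · (x_{k,j} - mean_j), with n-1 = 5.
  S[A,A] = ((-1.1667)·(-1.1667) + (1.8333)·(1.8333) + (-2.1667)·(-2.1667) + (2.8333)·(2.8333) + (1.8333)·(1.8333) + (-3.1667)·(-3.1667)) / 5 = 30.8333/5 = 6.1667
  S[A,B] = ((-1.1667)·(-0.3333) + (1.8333)·(1.6667) + (-2.1667)·(-0.3333) + (2.8333)·(0.6667) + (1.8333)·(-0.3333) + (-3.1667)·(-1.3333)) / 5 = 9.6667/5 = 1.9333
  S[B,B] = ((-0.3333)·(-0.3333) + (1.6667)·(1.6667) + (-0.3333)·(-0.3333) + (0.6667)·(0.6667) + (-0.3333)·(-0.3333) + (-1.3333)·(-1.3333)) / 5 = 5.3333/5 = 1.0667

S is symmetric (S[j,i] = S[i,j]). Assembling:

S = [[6.1667, 1.9333],
 [1.9333, 1.0667]]
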